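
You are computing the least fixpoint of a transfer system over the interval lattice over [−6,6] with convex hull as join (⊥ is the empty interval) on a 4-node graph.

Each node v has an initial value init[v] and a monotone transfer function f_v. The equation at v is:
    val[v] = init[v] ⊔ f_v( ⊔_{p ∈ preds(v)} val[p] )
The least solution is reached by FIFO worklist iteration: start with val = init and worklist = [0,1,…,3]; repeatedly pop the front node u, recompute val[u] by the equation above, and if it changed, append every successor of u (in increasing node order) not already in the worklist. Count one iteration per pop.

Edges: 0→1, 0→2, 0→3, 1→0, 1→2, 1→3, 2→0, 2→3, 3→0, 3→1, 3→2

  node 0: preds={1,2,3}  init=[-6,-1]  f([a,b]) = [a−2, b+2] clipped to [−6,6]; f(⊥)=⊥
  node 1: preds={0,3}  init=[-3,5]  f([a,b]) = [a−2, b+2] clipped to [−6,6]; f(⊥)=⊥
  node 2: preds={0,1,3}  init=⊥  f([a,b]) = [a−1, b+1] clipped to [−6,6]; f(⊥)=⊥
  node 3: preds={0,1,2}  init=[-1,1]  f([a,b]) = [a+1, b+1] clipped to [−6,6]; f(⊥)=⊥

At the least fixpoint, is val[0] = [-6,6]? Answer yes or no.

Iteration log — 7 steps:
  step 1. node 0  ⊔preds=[-3,5]  new=[-6,6]  old=[-6,-1]  +wl: 
  step 2. node 1  ⊔preds=[-6,6]  new=[-6,6]  old=[-3,5]  +wl: 0
  step 3. node 2  ⊔preds=[-6,6]  new=[-6,6]  old=⊥  +wl: 
  step 4. node 3  ⊔preds=[-6,6]  new=[-5,6]  old=[-1,1]  +wl: 1,2
  step 5. node 0  ⊔preds=[-6,6]  new=[-6,6]  stable
  step 6. node 1  ⊔preds=[-6,6]  new=[-6,6]  stable
  step 7. node 2  ⊔preds=[-6,6]  new=[-6,6]  stable

Least fixpoint reached:
  node 0: [-6,6]
  node 1: [-6,6]
  node 2: [-6,6]
  node 3: [-5,6]

yes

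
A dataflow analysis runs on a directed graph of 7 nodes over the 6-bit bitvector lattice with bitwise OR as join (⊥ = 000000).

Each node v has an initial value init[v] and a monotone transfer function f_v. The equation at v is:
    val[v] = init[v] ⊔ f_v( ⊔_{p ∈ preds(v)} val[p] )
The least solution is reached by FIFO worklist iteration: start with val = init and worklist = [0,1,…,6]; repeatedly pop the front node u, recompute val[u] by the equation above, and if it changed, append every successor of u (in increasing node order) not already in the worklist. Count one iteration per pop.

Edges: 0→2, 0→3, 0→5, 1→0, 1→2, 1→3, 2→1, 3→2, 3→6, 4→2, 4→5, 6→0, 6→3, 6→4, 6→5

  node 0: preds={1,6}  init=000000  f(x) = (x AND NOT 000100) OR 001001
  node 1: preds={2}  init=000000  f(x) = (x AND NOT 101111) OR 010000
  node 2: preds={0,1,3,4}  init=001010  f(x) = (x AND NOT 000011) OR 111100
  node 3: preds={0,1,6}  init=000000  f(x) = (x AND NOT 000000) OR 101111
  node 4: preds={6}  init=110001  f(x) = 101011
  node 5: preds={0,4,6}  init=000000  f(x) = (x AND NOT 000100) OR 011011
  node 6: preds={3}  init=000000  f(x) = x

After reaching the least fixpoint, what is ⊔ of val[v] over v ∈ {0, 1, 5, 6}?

111111

Worklist (13 pops):
  #1 pop 0: in=000000 → 001001 (was 000000); enqueue []
  #2 pop 1: in=001010 → 010000 (was 000000); enqueue [0]
  #3 pop 2: in=111001 → 111110 (was 001010); enqueue [1]
  #4 pop 3: in=011001 → 111111 (was 000000); enqueue [2]
  #5 pop 4: in=000000 → 111011 (was 110001); enqueue []
  #6 pop 5: in=111011 → 111011 (was 000000); enqueue []
  #7 pop 6: in=111111 → 111111 (was 000000); enqueue [3,4,5]
  #8 pop 0: in=111111 → 111011 (was 001001); enqueue []
  #9 pop 1: in=111110 → 010000 (no change)
  #10 pop 2: in=111111 → 111110 (no change)
  #11 pop 3: in=111111 → 111111 (no change)
  #12 pop 4: in=111111 → 111011 (no change)
  #13 pop 5: in=111111 → 111011 (no change)

Fixpoint:
  val[0] = 111011
  val[1] = 010000
  val[2] = 111110
  val[3] = 111111
  val[4] = 111011
  val[5] = 111011
  val[6] = 111111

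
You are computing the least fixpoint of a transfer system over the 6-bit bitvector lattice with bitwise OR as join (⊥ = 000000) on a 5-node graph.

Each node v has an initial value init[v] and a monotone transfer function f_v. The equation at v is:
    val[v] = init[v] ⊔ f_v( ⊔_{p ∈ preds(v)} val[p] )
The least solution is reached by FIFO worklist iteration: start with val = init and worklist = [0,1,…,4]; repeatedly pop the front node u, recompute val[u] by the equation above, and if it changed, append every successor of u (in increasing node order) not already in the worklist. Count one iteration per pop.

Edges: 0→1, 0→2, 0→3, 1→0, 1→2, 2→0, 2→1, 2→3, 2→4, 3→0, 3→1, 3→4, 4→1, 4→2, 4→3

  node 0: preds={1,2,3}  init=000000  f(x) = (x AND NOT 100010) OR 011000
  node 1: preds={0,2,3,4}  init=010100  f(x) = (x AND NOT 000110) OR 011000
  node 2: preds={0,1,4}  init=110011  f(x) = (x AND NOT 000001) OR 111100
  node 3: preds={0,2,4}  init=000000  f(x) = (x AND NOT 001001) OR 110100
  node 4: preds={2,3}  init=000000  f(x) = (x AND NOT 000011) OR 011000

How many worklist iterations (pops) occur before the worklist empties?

9

Trace (9 dequeues):
  [1] u=0 | in 110111 | out 011101 | prev 000000 | push {}
  [2] u=1 | in 111111 | out 111101 | prev 010100 | push {0}
  [3] u=2 | in 111101 | out 111111 | prev 110011 | push {1}
  [4] u=3 | in 111111 | out 110110 | prev 000000 | push {}
  [5] u=4 | in 111111 | out 111100 | prev 000000 | push {2,3}
  [6] u=0 | in 111111 | out 011101 | ==
  [7] u=1 | in 111111 | out 111101 | ==
  [8] u=2 | in 111101 | out 111111 | ==
  [9] u=3 | in 111111 | out 110110 | ==

Converged values:
  [0] 011101
  [1] 111101
  [2] 111111
  [3] 110110
  [4] 111100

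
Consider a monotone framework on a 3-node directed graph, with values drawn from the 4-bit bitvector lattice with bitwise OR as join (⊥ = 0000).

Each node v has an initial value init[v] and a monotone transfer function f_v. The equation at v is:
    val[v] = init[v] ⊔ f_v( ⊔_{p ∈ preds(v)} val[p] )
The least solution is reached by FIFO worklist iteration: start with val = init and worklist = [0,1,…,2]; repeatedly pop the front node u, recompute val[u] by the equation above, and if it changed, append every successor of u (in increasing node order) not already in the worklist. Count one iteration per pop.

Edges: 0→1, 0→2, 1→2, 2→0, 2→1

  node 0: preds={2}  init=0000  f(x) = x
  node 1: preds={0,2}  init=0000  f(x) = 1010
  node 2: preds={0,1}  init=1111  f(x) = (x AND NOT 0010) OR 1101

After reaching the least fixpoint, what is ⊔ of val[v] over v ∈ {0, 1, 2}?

Iteration log — 3 steps:
  step 1. node 0  ⊔preds=1111  new=1111  old=0000  +wl: 
  step 2. node 1  ⊔preds=1111  new=1010  old=0000  +wl: 
  step 3. node 2  ⊔preds=1111  new=1111  stable

Least fixpoint reached:
  node 0: 1111
  node 1: 1010
  node 2: 1111

1111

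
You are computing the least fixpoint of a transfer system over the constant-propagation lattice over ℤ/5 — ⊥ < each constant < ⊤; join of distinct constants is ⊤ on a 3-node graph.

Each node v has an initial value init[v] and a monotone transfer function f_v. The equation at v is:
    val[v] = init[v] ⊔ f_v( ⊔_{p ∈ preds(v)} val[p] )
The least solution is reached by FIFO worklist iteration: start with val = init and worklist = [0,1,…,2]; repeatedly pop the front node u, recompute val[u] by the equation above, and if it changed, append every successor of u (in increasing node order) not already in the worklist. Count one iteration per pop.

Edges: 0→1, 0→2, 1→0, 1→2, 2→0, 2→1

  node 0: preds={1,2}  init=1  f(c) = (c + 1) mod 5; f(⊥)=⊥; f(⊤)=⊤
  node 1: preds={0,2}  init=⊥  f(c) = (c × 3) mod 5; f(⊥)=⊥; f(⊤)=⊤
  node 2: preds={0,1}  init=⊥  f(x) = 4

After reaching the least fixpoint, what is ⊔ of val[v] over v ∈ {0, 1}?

Iteration log — 7 steps:
  step 1. node 0  ⊔preds=⊥  new=1  stable
  step 2. node 1  ⊔preds=1  new=3  old=⊥  +wl: 0
  step 3. node 2  ⊔preds=⊤  new=4  old=⊥  +wl: 1
  step 4. node 0  ⊔preds=⊤  new=⊤  old=1  +wl: 2
  step 5. node 1  ⊔preds=⊤  new=⊤  old=3  +wl: 0
  step 6. node 2  ⊔preds=⊤  new=4  stable
  step 7. node 0  ⊔preds=⊤  new=⊤  stable

Least fixpoint reached:
  node 0: ⊤
  node 1: ⊤
  node 2: 4

⊤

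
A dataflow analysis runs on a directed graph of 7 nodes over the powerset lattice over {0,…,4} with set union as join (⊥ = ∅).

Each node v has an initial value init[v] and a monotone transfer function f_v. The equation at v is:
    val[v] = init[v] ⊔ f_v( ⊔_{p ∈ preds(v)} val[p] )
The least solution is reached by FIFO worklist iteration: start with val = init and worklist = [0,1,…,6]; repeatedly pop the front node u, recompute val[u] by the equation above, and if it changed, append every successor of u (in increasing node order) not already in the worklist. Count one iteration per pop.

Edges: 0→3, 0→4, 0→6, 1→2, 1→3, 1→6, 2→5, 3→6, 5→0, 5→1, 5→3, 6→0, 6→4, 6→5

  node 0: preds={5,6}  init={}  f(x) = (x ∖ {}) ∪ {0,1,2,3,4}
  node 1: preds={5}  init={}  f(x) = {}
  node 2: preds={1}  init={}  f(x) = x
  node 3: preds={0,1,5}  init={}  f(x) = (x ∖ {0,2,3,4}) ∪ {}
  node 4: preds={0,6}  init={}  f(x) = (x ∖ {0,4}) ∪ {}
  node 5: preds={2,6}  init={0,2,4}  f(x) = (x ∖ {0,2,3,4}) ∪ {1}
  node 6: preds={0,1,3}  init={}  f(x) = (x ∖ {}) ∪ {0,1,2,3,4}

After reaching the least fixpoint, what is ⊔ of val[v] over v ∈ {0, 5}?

{0,1,2,3,4}

Trace (12 dequeues):
  [1] u=0 | in {0,2,4} | out {0,1,2,3,4} | prev {} | push {}
  [2] u=1 | in {0,2,4} | out {} | ==
  [3] u=2 | in {} | out {} | ==
  [4] u=3 | in {0,1,2,3,4} | out {1} | prev {} | push {}
  [5] u=4 | in {0,1,2,3,4} | out {1,2,3} | prev {} | push {}
  [6] u=5 | in {} | out {0,1,2,4} | prev {0,2,4} | push {0,1,3}
  [7] u=6 | in {0,1,2,3,4} | out {0,1,2,3,4} | prev {} | push {4,5}
  [8] u=0 | in {0,1,2,3,4} | out {0,1,2,3,4} | ==
  [9] u=1 | in {0,1,2,4} | out {} | ==
  [10] u=3 | in {0,1,2,3,4} | out {1} | ==
  [11] u=4 | in {0,1,2,3,4} | out {1,2,3} | ==
  [12] u=5 | in {0,1,2,3,4} | out {0,1,2,4} | ==

Converged values:
  [0] {0,1,2,3,4}
  [1] {}
  [2] {}
  [3] {1}
  [4] {1,2,3}
  [5] {0,1,2,4}
  [6] {0,1,2,3,4}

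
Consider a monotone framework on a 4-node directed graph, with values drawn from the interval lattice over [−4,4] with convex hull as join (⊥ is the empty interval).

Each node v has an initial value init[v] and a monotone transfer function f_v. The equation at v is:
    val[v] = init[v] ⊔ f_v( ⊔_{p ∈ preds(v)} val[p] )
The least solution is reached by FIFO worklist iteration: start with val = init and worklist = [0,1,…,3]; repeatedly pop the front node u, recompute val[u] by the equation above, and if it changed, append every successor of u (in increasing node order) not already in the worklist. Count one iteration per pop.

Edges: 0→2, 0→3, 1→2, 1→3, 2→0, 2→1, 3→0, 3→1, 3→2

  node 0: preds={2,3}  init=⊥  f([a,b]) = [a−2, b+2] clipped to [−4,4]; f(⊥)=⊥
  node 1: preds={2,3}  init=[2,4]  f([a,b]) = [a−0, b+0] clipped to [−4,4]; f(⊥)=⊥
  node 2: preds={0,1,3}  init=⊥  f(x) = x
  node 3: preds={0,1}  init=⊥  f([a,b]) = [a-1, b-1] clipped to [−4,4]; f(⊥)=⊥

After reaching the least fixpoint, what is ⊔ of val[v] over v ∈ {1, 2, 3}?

[-4,4]

Iteration log — 16 steps:
  step 1. node 0  ⊔preds=⊥  new=⊥  stable
  step 2. node 1  ⊔preds=⊥  new=[2,4]  stable
  step 3. node 2  ⊔preds=[2,4]  new=[2,4]  old=⊥  +wl: 0,1
  step 4. node 3  ⊔preds=[2,4]  new=[1,3]  old=⊥  +wl: 2
  step 5. node 0  ⊔preds=[1,4]  new=[-1,4]  old=⊥  +wl: 3
  step 6. node 1  ⊔preds=[1,4]  new=[1,4]  old=[2,4]  +wl: 
  step 7. node 2  ⊔preds=[-1,4]  new=[-1,4]  old=[2,4]  +wl: 0,1
  step 8. node 3  ⊔preds=[-1,4]  new=[-2,3]  old=[1,3]  +wl: 2
  step 9. node 0  ⊔preds=[-2,4]  new=[-4,4]  old=[-1,4]  +wl: 3
  step 10. node 1  ⊔preds=[-2,4]  new=[-2,4]  old=[1,4]  +wl: 
  step 11. node 2  ⊔preds=[-4,4]  new=[-4,4]  old=[-1,4]  +wl: 0,1
  step 12. node 3  ⊔preds=[-4,4]  new=[-4,3]  old=[-2,3]  +wl: 2
  step 13. node 0  ⊔preds=[-4,4]  new=[-4,4]  stable
  step 14. node 1  ⊔preds=[-4,4]  new=[-4,4]  old=[-2,4]  +wl: 3
  step 15. node 2  ⊔preds=[-4,4]  new=[-4,4]  stable
  step 16. node 3  ⊔preds=[-4,4]  new=[-4,3]  stable

Least fixpoint reached:
  node 0: [-4,4]
  node 1: [-4,4]
  node 2: [-4,4]
  node 3: [-4,3]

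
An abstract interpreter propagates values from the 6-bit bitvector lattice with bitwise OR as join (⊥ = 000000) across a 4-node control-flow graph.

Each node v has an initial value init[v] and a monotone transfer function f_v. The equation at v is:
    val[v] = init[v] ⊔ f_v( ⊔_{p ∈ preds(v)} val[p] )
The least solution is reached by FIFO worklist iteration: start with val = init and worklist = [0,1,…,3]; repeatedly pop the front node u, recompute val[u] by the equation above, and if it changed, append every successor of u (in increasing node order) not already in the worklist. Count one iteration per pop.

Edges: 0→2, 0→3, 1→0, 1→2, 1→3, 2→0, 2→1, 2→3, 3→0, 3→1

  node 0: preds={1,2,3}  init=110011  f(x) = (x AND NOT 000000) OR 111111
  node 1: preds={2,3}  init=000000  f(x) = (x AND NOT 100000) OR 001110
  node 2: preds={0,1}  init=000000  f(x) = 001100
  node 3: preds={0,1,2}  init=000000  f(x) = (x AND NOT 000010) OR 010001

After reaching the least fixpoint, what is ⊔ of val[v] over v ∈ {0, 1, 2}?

Iteration log — 9 steps:
  step 1. node 0  ⊔preds=000000  new=111111  old=110011  +wl: 
  step 2. node 1  ⊔preds=000000  new=001110  old=000000  +wl: 0
  step 3. node 2  ⊔preds=111111  new=001100  old=000000  +wl: 1
  step 4. node 3  ⊔preds=111111  new=111101  old=000000  +wl: 
  step 5. node 0  ⊔preds=111111  new=111111  stable
  step 6. node 1  ⊔preds=111101  new=011111  old=001110  +wl: 0,2,3
  step 7. node 0  ⊔preds=111111  new=111111  stable
  step 8. node 2  ⊔preds=111111  new=001100  stable
  step 9. node 3  ⊔preds=111111  new=111101  stable

Least fixpoint reached:
  node 0: 111111
  node 1: 011111
  node 2: 001100
  node 3: 111101

111111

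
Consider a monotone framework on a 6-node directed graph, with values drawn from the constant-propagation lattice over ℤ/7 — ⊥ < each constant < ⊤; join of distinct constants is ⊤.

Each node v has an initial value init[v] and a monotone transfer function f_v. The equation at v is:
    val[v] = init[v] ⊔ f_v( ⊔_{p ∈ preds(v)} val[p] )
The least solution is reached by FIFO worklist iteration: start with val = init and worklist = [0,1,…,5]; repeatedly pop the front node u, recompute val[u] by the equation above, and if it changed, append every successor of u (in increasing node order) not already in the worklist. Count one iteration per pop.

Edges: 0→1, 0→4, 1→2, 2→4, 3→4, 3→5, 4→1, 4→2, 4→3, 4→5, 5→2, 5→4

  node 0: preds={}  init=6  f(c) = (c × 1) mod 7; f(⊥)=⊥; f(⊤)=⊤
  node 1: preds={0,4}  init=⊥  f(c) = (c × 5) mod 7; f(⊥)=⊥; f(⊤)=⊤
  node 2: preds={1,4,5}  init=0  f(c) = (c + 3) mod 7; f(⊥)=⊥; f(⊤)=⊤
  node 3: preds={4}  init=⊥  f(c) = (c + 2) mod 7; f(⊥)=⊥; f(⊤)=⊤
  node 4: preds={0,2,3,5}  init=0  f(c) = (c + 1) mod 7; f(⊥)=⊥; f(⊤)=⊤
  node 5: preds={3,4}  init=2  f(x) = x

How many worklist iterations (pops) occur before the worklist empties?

11

Iteration log — 11 steps:
  step 1. node 0  ⊔preds=⊥  new=6  stable
  step 2. node 1  ⊔preds=⊤  new=⊤  old=⊥  +wl: 
  step 3. node 2  ⊔preds=⊤  new=⊤  old=0  +wl: 
  step 4. node 3  ⊔preds=0  new=2  old=⊥  +wl: 
  step 5. node 4  ⊔preds=⊤  new=⊤  old=0  +wl: 1,2,3
  step 6. node 5  ⊔preds=⊤  new=⊤  old=2  +wl: 4
  step 7. node 1  ⊔preds=⊤  new=⊤  stable
  step 8. node 2  ⊔preds=⊤  new=⊤  stable
  step 9. node 3  ⊔preds=⊤  new=⊤  old=2  +wl: 5
  step 10. node 4  ⊔preds=⊤  new=⊤  stable
  step 11. node 5  ⊔preds=⊤  new=⊤  stable

Least fixpoint reached:
  node 0: 6
  node 1: ⊤
  node 2: ⊤
  node 3: ⊤
  node 4: ⊤
  node 5: ⊤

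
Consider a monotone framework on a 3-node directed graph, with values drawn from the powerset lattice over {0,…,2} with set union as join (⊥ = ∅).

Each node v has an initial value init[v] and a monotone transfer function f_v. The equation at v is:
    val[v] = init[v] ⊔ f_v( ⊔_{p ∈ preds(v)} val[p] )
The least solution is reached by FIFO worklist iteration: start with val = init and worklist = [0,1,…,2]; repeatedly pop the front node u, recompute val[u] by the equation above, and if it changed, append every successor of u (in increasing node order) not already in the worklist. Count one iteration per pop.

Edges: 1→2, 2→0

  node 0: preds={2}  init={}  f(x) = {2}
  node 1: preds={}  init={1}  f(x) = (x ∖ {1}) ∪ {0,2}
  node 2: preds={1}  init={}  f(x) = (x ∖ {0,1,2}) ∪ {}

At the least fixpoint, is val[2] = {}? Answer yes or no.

yes

Worklist (3 pops):
  #1 pop 0: in={} → {2} (was {}); enqueue []
  #2 pop 1: in={} → {0,1,2} (was {1}); enqueue []
  #3 pop 2: in={0,1,2} → {} (no change)

Fixpoint:
  val[0] = {2}
  val[1] = {0,1,2}
  val[2] = {}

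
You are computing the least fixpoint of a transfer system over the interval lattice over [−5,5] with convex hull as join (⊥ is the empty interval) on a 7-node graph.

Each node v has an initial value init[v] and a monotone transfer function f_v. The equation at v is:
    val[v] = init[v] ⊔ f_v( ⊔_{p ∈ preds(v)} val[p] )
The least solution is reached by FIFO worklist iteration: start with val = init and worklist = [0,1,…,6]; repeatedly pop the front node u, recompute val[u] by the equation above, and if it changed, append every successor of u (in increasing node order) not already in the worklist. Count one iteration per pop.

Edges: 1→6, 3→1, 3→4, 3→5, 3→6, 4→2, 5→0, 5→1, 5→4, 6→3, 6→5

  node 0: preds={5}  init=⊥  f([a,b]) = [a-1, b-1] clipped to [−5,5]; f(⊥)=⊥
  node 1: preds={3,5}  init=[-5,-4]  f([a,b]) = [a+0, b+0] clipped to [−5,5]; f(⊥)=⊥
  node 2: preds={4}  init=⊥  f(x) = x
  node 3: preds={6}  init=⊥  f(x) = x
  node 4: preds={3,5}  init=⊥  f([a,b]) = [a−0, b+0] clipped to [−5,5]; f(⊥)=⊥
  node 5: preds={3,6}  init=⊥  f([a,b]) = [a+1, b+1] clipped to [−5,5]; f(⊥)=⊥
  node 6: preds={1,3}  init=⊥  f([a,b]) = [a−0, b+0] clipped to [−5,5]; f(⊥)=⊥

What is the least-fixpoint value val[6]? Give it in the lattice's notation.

[-5,5]

Iteration log — 75 steps:
  step 1. node 0  ⊔preds=⊥  new=⊥  stable
  step 2. node 1  ⊔preds=⊥  new=[-5,-4]  stable
  step 3. node 2  ⊔preds=⊥  new=⊥  stable
  step 4. node 3  ⊔preds=⊥  new=⊥  stable
  step 5. node 4  ⊔preds=⊥  new=⊥  stable
  step 6. node 5  ⊔preds=⊥  new=⊥  stable
  step 7. node 6  ⊔preds=[-5,-4]  new=[-5,-4]  old=⊥  +wl: 3,5
  step 8. node 3  ⊔preds=[-5,-4]  new=[-5,-4]  old=⊥  +wl: 1,4,6
  step 9. node 5  ⊔preds=[-5,-4]  new=[-4,-3]  old=⊥  +wl: 0
  step 10. node 1  ⊔preds=[-5,-3]  new=[-5,-3]  old=[-5,-4]  +wl: 
  step 11. node 4  ⊔preds=[-5,-3]  new=[-5,-3]  old=⊥  +wl: 2
  step 12. node 6  ⊔preds=[-5,-3]  new=[-5,-3]  old=[-5,-4]  +wl: 3,5
  step 13. node 0  ⊔preds=[-4,-3]  new=[-5,-4]  old=⊥  +wl: 
  step 14. node 2  ⊔preds=[-5,-3]  new=[-5,-3]  old=⊥  +wl: 
  step 15. node 3  ⊔preds=[-5,-3]  new=[-5,-3]  old=[-5,-4]  +wl: 1,4,6
  step 16. node 5  ⊔preds=[-5,-3]  new=[-4,-2]  old=[-4,-3]  +wl: 0
  step 17. node 1  ⊔preds=[-5,-2]  new=[-5,-2]  old=[-5,-3]  +wl: 
  step 18. node 4  ⊔preds=[-5,-2]  new=[-5,-2]  old=[-5,-3]  +wl: 2
  step 19. node 6  ⊔preds=[-5,-2]  new=[-5,-2]  old=[-5,-3]  +wl: 3,5
  step 20. node 0  ⊔preds=[-4,-2]  new=[-5,-3]  old=[-5,-4]  +wl: 
  step 21. node 2  ⊔preds=[-5,-2]  new=[-5,-2]  old=[-5,-3]  +wl: 
  step 22. node 3  ⊔preds=[-5,-2]  new=[-5,-2]  old=[-5,-3]  +wl: 1,4,6
  step 23. node 5  ⊔preds=[-5,-2]  new=[-4,-1]  old=[-4,-2]  +wl: 0
  step 24. node 1  ⊔preds=[-5,-1]  new=[-5,-1]  old=[-5,-2]  +wl: 
  step 25. node 4  ⊔preds=[-5,-1]  new=[-5,-1]  old=[-5,-2]  +wl: 2
  step 26. node 6  ⊔preds=[-5,-1]  new=[-5,-1]  old=[-5,-2]  +wl: 3,5
  step 27. node 0  ⊔preds=[-4,-1]  new=[-5,-2]  old=[-5,-3]  +wl: 
  step 28. node 2  ⊔preds=[-5,-1]  new=[-5,-1]  old=[-5,-2]  +wl: 
  step 29. node 3  ⊔preds=[-5,-1]  new=[-5,-1]  old=[-5,-2]  +wl: 1,4,6
  step 30. node 5  ⊔preds=[-5,-1]  new=[-4,0]  old=[-4,-1]  +wl: 0
  step 31. node 1  ⊔preds=[-5,0]  new=[-5,0]  old=[-5,-1]  +wl: 
  step 32. node 4  ⊔preds=[-5,0]  new=[-5,0]  old=[-5,-1]  +wl: 2
  step 33. node 6  ⊔preds=[-5,0]  new=[-5,0]  old=[-5,-1]  +wl: 3,5
  step 34. node 0  ⊔preds=[-4,0]  new=[-5,-1]  old=[-5,-2]  +wl: 
  step 35. node 2  ⊔preds=[-5,0]  new=[-5,0]  old=[-5,-1]  +wl: 
  step 36. node 3  ⊔preds=[-5,0]  new=[-5,0]  old=[-5,-1]  +wl: 1,4,6
  step 37. node 5  ⊔preds=[-5,0]  new=[-4,1]  old=[-4,0]  +wl: 0
  step 38. node 1  ⊔preds=[-5,1]  new=[-5,1]  old=[-5,0]  +wl: 
  step 39. node 4  ⊔preds=[-5,1]  new=[-5,1]  old=[-5,0]  +wl: 2
  step 40. node 6  ⊔preds=[-5,1]  new=[-5,1]  old=[-5,0]  +wl: 3,5
  step 41. node 0  ⊔preds=[-4,1]  new=[-5,0]  old=[-5,-1]  +wl: 
  step 42. node 2  ⊔preds=[-5,1]  new=[-5,1]  old=[-5,0]  +wl: 
  step 43. node 3  ⊔preds=[-5,1]  new=[-5,1]  old=[-5,0]  +wl: 1,4,6
  step 44. node 5  ⊔preds=[-5,1]  new=[-4,2]  old=[-4,1]  +wl: 0
  step 45. node 1  ⊔preds=[-5,2]  new=[-5,2]  old=[-5,1]  +wl: 
  step 46. node 4  ⊔preds=[-5,2]  new=[-5,2]  old=[-5,1]  +wl: 2
  step 47. node 6  ⊔preds=[-5,2]  new=[-5,2]  old=[-5,1]  +wl: 3,5
  step 48. node 0  ⊔preds=[-4,2]  new=[-5,1]  old=[-5,0]  +wl: 
  step 49. node 2  ⊔preds=[-5,2]  new=[-5,2]  old=[-5,1]  +wl: 
  step 50. node 3  ⊔preds=[-5,2]  new=[-5,2]  old=[-5,1]  +wl: 1,4,6
  step 51. node 5  ⊔preds=[-5,2]  new=[-4,3]  old=[-4,2]  +wl: 0
  step 52. node 1  ⊔preds=[-5,3]  new=[-5,3]  old=[-5,2]  +wl: 
  step 53. node 4  ⊔preds=[-5,3]  new=[-5,3]  old=[-5,2]  +wl: 2
  step 54. node 6  ⊔preds=[-5,3]  new=[-5,3]  old=[-5,2]  +wl: 3,5
  step 55. node 0  ⊔preds=[-4,3]  new=[-5,2]  old=[-5,1]  +wl: 
  step 56. node 2  ⊔preds=[-5,3]  new=[-5,3]  old=[-5,2]  +wl: 
  step 57. node 3  ⊔preds=[-5,3]  new=[-5,3]  old=[-5,2]  +wl: 1,4,6
  step 58. node 5  ⊔preds=[-5,3]  new=[-4,4]  old=[-4,3]  +wl: 0
  step 59. node 1  ⊔preds=[-5,4]  new=[-5,4]  old=[-5,3]  +wl: 
  step 60. node 4  ⊔preds=[-5,4]  new=[-5,4]  old=[-5,3]  +wl: 2
  step 61. node 6  ⊔preds=[-5,4]  new=[-5,4]  old=[-5,3]  +wl: 3,5
  step 62. node 0  ⊔preds=[-4,4]  new=[-5,3]  old=[-5,2]  +wl: 
  step 63. node 2  ⊔preds=[-5,4]  new=[-5,4]  old=[-5,3]  +wl: 
  step 64. node 3  ⊔preds=[-5,4]  new=[-5,4]  old=[-5,3]  +wl: 1,4,6
  step 65. node 5  ⊔preds=[-5,4]  new=[-4,5]  old=[-4,4]  +wl: 0
  step 66. node 1  ⊔preds=[-5,5]  new=[-5,5]  old=[-5,4]  +wl: 
  step 67. node 4  ⊔preds=[-5,5]  new=[-5,5]  old=[-5,4]  +wl: 2
  step 68. node 6  ⊔preds=[-5,5]  new=[-5,5]  old=[-5,4]  +wl: 3,5
  step 69. node 0  ⊔preds=[-4,5]  new=[-5,4]  old=[-5,3]  +wl: 
  step 70. node 2  ⊔preds=[-5,5]  new=[-5,5]  old=[-5,4]  +wl: 
  step 71. node 3  ⊔preds=[-5,5]  new=[-5,5]  old=[-5,4]  +wl: 1,4,6
  step 72. node 5  ⊔preds=[-5,5]  new=[-4,5]  stable
  step 73. node 1  ⊔preds=[-5,5]  new=[-5,5]  stable
  step 74. node 4  ⊔preds=[-5,5]  new=[-5,5]  stable
  step 75. node 6  ⊔preds=[-5,5]  new=[-5,5]  stable

Least fixpoint reached:
  node 0: [-5,4]
  node 1: [-5,5]
  node 2: [-5,5]
  node 3: [-5,5]
  node 4: [-5,5]
  node 5: [-4,5]
  node 6: [-5,5]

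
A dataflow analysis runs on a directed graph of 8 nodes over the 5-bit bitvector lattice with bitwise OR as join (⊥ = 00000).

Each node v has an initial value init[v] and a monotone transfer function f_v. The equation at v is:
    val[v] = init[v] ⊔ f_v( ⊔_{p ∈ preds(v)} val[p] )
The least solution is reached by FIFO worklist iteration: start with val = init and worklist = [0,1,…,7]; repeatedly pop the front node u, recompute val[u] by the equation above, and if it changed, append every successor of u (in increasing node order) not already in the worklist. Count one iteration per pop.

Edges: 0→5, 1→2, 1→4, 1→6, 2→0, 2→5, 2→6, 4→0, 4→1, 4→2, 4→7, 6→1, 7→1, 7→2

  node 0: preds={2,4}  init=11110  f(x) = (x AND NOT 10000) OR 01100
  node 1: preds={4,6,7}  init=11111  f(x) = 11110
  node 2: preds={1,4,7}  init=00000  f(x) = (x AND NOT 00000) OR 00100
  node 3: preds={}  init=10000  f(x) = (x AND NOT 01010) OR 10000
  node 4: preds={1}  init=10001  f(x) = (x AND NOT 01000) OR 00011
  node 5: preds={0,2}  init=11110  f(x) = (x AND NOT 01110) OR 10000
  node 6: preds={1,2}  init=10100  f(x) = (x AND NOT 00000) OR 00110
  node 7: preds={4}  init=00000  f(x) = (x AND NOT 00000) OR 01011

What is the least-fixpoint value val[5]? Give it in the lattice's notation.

11111

Iteration log — 11 steps:
  step 1. node 0  ⊔preds=10001  new=11111  old=11110  +wl: 
  step 2. node 1  ⊔preds=10101  new=11111  stable
  step 3. node 2  ⊔preds=11111  new=11111  old=00000  +wl: 0
  step 4. node 3  ⊔preds=00000  new=10000  stable
  step 5. node 4  ⊔preds=11111  new=10111  old=10001  +wl: 1,2
  step 6. node 5  ⊔preds=11111  new=11111  old=11110  +wl: 
  step 7. node 6  ⊔preds=11111  new=11111  old=10100  +wl: 
  step 8. node 7  ⊔preds=10111  new=11111  old=00000  +wl: 
  step 9. node 0  ⊔preds=11111  new=11111  stable
  step 10. node 1  ⊔preds=11111  new=11111  stable
  step 11. node 2  ⊔preds=11111  new=11111  stable

Least fixpoint reached:
  node 0: 11111
  node 1: 11111
  node 2: 11111
  node 3: 10000
  node 4: 10111
  node 5: 11111
  node 6: 11111
  node 7: 11111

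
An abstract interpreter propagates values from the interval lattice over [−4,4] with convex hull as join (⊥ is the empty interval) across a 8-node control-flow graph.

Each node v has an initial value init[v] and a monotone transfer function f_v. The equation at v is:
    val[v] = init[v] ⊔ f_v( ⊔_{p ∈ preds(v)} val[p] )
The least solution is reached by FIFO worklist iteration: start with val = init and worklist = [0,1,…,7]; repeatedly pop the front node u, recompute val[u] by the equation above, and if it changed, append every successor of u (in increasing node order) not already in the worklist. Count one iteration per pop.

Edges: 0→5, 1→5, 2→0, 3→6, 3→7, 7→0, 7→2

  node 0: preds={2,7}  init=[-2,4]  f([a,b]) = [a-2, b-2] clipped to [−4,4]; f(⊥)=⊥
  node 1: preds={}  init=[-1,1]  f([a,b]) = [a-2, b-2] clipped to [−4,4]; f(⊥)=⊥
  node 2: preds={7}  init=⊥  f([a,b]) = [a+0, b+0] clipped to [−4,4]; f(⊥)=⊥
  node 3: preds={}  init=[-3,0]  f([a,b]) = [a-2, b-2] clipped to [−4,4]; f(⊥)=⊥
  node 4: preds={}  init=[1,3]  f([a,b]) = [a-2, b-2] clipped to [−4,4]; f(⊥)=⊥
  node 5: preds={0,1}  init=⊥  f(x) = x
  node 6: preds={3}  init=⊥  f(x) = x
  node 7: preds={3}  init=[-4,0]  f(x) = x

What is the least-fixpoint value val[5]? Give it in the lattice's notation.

[-4,4]

Worklist (9 pops):
  #1 pop 0: in=[-4,0] → [-4,4] (was [-2,4]); enqueue []
  #2 pop 1: in=⊥ → [-1,1] (no change)
  #3 pop 2: in=[-4,0] → [-4,0] (was ⊥); enqueue [0]
  #4 pop 3: in=⊥ → [-3,0] (no change)
  #5 pop 4: in=⊥ → [1,3] (no change)
  #6 pop 5: in=[-4,4] → [-4,4] (was ⊥); enqueue []
  #7 pop 6: in=[-3,0] → [-3,0] (was ⊥); enqueue []
  #8 pop 7: in=[-3,0] → [-4,0] (no change)
  #9 pop 0: in=[-4,0] → [-4,4] (no change)

Fixpoint:
  val[0] = [-4,4]
  val[1] = [-1,1]
  val[2] = [-4,0]
  val[3] = [-3,0]
  val[4] = [1,3]
  val[5] = [-4,4]
  val[6] = [-3,0]
  val[7] = [-4,0]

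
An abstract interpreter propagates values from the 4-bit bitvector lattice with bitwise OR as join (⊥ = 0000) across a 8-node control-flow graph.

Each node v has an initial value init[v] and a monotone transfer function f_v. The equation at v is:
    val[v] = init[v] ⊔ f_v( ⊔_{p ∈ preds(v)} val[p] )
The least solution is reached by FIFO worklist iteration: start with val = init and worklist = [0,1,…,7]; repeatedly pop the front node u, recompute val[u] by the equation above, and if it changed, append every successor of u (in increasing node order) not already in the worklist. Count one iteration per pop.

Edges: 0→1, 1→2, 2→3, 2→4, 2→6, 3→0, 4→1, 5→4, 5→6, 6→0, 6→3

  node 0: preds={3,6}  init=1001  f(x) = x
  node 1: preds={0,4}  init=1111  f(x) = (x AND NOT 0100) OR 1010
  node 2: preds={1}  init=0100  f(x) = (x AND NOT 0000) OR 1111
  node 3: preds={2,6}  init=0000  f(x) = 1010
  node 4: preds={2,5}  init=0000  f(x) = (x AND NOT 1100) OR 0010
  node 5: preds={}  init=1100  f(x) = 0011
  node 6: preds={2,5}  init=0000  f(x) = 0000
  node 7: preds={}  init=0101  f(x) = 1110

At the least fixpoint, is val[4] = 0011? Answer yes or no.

yes

Worklist (11 pops):
  #1 pop 0: in=0000 → 1001 (no change)
  #2 pop 1: in=1001 → 1111 (no change)
  #3 pop 2: in=1111 → 1111 (was 0100); enqueue []
  #4 pop 3: in=1111 → 1010 (was 0000); enqueue [0]
  #5 pop 4: in=1111 → 0011 (was 0000); enqueue [1]
  #6 pop 5: in=0000 → 1111 (was 1100); enqueue [4]
  #7 pop 6: in=1111 → 0000 (no change)
  #8 pop 7: in=0000 → 1111 (was 0101); enqueue []
  #9 pop 0: in=1010 → 1011 (was 1001); enqueue []
  #10 pop 1: in=1011 → 1111 (no change)
  #11 pop 4: in=1111 → 0011 (no change)

Fixpoint:
  val[0] = 1011
  val[1] = 1111
  val[2] = 1111
  val[3] = 1010
  val[4] = 0011
  val[5] = 1111
  val[6] = 0000
  val[7] = 1111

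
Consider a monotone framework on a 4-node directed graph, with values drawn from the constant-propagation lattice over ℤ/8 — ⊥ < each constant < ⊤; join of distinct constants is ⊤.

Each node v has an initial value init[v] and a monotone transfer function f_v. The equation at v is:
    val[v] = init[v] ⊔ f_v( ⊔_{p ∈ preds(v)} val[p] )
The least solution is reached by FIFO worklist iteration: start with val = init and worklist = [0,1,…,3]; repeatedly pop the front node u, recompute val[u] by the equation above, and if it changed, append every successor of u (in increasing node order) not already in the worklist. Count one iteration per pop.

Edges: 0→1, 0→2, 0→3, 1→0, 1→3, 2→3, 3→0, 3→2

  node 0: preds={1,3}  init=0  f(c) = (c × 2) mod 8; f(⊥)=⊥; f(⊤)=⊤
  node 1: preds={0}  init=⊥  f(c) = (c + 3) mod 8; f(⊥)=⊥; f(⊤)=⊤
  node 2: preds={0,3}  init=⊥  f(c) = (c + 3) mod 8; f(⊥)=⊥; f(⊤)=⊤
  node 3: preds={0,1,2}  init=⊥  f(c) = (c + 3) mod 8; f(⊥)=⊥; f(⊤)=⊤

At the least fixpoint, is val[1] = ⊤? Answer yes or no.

Iteration log — 9 steps:
  step 1. node 0  ⊔preds=⊥  new=0  stable
  step 2. node 1  ⊔preds=0  new=3  old=⊥  +wl: 0
  step 3. node 2  ⊔preds=0  new=3  old=⊥  +wl: 
  step 4. node 3  ⊔preds=⊤  new=⊤  old=⊥  +wl: 2
  step 5. node 0  ⊔preds=⊤  new=⊤  old=0  +wl: 1,3
  step 6. node 2  ⊔preds=⊤  new=⊤  old=3  +wl: 
  step 7. node 1  ⊔preds=⊤  new=⊤  old=3  +wl: 0
  step 8. node 3  ⊔preds=⊤  new=⊤  stable
  step 9. node 0  ⊔preds=⊤  new=⊤  stable

Least fixpoint reached:
  node 0: ⊤
  node 1: ⊤
  node 2: ⊤
  node 3: ⊤

yes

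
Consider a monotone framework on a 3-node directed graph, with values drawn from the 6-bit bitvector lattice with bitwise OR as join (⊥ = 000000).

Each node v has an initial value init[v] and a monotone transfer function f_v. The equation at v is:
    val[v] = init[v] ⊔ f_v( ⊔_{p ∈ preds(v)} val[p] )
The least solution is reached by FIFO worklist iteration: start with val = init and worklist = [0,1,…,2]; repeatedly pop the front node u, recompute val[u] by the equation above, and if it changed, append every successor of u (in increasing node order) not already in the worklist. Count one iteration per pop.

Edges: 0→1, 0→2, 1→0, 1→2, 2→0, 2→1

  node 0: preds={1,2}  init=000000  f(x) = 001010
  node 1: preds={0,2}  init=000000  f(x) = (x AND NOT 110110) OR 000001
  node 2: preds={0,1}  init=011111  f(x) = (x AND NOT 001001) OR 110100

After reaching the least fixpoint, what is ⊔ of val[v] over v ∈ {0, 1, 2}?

111111

Worklist (5 pops):
  #1 pop 0: in=011111 → 001010 (was 000000); enqueue []
  #2 pop 1: in=011111 → 001001 (was 000000); enqueue [0]
  #3 pop 2: in=001011 → 111111 (was 011111); enqueue [1]
  #4 pop 0: in=111111 → 001010 (no change)
  #5 pop 1: in=111111 → 001001 (no change)

Fixpoint:
  val[0] = 001010
  val[1] = 001001
  val[2] = 111111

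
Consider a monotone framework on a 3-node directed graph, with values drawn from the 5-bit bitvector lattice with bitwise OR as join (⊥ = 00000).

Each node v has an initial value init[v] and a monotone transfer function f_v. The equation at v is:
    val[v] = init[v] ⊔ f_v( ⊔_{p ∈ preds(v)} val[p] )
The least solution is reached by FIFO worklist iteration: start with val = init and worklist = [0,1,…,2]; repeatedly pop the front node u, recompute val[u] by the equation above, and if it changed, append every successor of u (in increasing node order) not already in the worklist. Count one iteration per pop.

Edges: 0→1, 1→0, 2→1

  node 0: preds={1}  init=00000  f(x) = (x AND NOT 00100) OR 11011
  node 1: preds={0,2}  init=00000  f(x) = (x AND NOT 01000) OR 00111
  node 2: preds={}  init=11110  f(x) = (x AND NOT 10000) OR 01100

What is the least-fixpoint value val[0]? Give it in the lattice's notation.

11011

Trace (4 dequeues):
  [1] u=0 | in 00000 | out 11011 | prev 00000 | push {}
  [2] u=1 | in 11111 | out 10111 | prev 00000 | push {0}
  [3] u=2 | in 00000 | out 11110 | ==
  [4] u=0 | in 10111 | out 11011 | ==

Converged values:
  [0] 11011
  [1] 10111
  [2] 11110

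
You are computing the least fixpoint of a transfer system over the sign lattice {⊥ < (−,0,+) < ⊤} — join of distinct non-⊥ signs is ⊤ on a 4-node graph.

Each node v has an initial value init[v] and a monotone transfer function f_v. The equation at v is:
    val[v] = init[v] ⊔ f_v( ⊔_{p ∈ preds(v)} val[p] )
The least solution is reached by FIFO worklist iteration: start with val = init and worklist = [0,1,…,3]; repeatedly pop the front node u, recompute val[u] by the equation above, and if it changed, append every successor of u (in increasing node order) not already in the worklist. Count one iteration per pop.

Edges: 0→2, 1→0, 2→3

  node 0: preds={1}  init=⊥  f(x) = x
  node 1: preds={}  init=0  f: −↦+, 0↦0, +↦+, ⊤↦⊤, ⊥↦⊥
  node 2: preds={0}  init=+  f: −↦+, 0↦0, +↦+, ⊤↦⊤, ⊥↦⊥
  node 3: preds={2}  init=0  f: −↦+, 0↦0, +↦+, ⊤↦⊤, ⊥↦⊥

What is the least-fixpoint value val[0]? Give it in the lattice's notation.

Iteration log — 4 steps:
  step 1. node 0  ⊔preds=0  new=0  old=⊥  +wl: 
  step 2. node 1  ⊔preds=⊥  new=0  stable
  step 3. node 2  ⊔preds=0  new=⊤  old=+  +wl: 
  step 4. node 3  ⊔preds=⊤  new=⊤  old=0  +wl: 

Least fixpoint reached:
  node 0: 0
  node 1: 0
  node 2: ⊤
  node 3: ⊤

0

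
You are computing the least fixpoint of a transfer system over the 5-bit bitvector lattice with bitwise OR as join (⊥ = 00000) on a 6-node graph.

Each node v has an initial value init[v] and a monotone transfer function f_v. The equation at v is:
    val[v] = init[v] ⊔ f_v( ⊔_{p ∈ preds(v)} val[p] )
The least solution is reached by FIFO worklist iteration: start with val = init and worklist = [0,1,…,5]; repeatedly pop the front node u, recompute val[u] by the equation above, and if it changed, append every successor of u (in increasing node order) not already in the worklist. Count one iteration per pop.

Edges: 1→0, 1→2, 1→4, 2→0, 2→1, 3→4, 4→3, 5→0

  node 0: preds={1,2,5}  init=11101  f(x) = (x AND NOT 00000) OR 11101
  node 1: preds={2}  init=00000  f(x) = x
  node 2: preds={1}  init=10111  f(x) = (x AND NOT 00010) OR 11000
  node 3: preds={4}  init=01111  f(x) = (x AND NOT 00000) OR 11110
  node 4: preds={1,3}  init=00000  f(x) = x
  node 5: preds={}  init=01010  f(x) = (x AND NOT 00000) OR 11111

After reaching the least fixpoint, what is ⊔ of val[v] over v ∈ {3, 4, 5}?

Worklist (12 pops):
  #1 pop 0: in=11111 → 11111 (was 11101); enqueue []
  #2 pop 1: in=10111 → 10111 (was 00000); enqueue [0]
  #3 pop 2: in=10111 → 11111 (was 10111); enqueue [1]
  #4 pop 3: in=00000 → 11111 (was 01111); enqueue []
  #5 pop 4: in=11111 → 11111 (was 00000); enqueue [3]
  #6 pop 5: in=00000 → 11111 (was 01010); enqueue []
  #7 pop 0: in=11111 → 11111 (no change)
  #8 pop 1: in=11111 → 11111 (was 10111); enqueue [0,2,4]
  #9 pop 3: in=11111 → 11111 (no change)
  #10 pop 0: in=11111 → 11111 (no change)
  #11 pop 2: in=11111 → 11111 (no change)
  #12 pop 4: in=11111 → 11111 (no change)

Fixpoint:
  val[0] = 11111
  val[1] = 11111
  val[2] = 11111
  val[3] = 11111
  val[4] = 11111
  val[5] = 11111

11111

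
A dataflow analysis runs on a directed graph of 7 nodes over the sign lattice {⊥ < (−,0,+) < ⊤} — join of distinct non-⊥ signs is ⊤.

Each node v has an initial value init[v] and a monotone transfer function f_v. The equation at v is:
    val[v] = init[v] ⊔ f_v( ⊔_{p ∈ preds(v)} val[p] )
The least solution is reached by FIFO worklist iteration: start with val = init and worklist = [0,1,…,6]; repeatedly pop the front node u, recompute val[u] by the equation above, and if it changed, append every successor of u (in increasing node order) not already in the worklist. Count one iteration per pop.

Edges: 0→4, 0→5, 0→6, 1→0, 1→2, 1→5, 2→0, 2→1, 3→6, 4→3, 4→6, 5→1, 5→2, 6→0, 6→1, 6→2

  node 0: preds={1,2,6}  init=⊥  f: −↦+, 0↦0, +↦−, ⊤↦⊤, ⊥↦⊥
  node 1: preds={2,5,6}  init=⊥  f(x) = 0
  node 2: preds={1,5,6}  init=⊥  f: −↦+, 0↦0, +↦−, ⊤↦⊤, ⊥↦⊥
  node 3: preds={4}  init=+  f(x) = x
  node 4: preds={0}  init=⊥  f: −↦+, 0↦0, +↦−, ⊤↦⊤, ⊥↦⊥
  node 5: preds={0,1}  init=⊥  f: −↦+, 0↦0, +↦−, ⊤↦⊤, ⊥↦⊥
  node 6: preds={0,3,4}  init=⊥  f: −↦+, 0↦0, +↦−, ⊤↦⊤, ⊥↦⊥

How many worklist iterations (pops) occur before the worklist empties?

Iteration log — 18 steps:
  step 1. node 0  ⊔preds=⊥  new=⊥  stable
  step 2. node 1  ⊔preds=⊥  new=0  old=⊥  +wl: 0
  step 3. node 2  ⊔preds=0  new=0  old=⊥  +wl: 1
  step 4. node 3  ⊔preds=⊥  new=+  stable
  step 5. node 4  ⊔preds=⊥  new=⊥  stable
  step 6. node 5  ⊔preds=0  new=0  old=⊥  +wl: 2
  step 7. node 6  ⊔preds=+  new=−  old=⊥  +wl: 
  step 8. node 0  ⊔preds=⊤  new=⊤  old=⊥  +wl: 4,5,6
  step 9. node 1  ⊔preds=⊤  new=0  stable
  step 10. node 2  ⊔preds=⊤  new=⊤  old=0  +wl: 0,1
  step 11. node 4  ⊔preds=⊤  new=⊤  old=⊥  +wl: 3
  step 12. node 5  ⊔preds=⊤  new=⊤  old=0  +wl: 2
  step 13. node 6  ⊔preds=⊤  new=⊤  old=−  +wl: 
  step 14. node 0  ⊔preds=⊤  new=⊤  stable
  step 15. node 1  ⊔preds=⊤  new=0  stable
  step 16. node 3  ⊔preds=⊤  new=⊤  old=+  +wl: 6
  step 17. node 2  ⊔preds=⊤  new=⊤  stable
  step 18. node 6  ⊔preds=⊤  new=⊤  stable

Least fixpoint reached:
  node 0: ⊤
  node 1: 0
  node 2: ⊤
  node 3: ⊤
  node 4: ⊤
  node 5: ⊤
  node 6: ⊤

18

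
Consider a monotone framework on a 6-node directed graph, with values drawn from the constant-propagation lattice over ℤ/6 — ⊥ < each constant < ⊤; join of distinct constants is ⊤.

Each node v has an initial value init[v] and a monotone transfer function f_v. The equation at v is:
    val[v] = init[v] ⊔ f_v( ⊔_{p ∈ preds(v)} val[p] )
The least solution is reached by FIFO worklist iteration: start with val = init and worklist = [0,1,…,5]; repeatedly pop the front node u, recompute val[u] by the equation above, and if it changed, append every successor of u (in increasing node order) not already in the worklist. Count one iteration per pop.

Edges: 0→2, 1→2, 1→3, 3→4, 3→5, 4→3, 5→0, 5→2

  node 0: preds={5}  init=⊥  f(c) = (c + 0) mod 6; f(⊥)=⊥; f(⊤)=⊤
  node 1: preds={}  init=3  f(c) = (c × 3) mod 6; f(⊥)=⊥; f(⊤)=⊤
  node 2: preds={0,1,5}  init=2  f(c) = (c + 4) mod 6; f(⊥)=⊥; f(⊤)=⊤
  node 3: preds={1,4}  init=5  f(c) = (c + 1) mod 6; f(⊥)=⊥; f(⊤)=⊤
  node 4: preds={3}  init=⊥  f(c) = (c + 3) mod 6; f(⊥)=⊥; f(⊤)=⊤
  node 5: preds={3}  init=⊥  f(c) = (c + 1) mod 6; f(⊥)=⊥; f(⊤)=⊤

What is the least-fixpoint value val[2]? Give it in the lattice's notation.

⊤

Worklist (9 pops):
  #1 pop 0: in=⊥ → ⊥ (no change)
  #2 pop 1: in=⊥ → 3 (no change)
  #3 pop 2: in=3 → ⊤ (was 2); enqueue []
  #4 pop 3: in=3 → ⊤ (was 5); enqueue []
  #5 pop 4: in=⊤ → ⊤ (was ⊥); enqueue [3]
  #6 pop 5: in=⊤ → ⊤ (was ⊥); enqueue [0,2]
  #7 pop 3: in=⊤ → ⊤ (no change)
  #8 pop 0: in=⊤ → ⊤ (was ⊥); enqueue []
  #9 pop 2: in=⊤ → ⊤ (no change)

Fixpoint:
  val[0] = ⊤
  val[1] = 3
  val[2] = ⊤
  val[3] = ⊤
  val[4] = ⊤
  val[5] = ⊤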